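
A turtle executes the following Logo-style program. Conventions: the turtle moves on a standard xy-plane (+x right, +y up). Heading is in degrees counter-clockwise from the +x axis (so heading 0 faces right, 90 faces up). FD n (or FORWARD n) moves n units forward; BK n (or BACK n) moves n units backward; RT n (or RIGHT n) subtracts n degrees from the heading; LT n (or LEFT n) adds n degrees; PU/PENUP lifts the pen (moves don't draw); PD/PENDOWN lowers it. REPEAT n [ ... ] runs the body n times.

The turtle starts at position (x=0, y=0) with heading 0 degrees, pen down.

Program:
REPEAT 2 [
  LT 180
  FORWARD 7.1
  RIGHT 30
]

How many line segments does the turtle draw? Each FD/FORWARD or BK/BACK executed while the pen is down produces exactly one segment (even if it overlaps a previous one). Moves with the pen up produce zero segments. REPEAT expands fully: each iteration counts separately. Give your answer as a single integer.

Executing turtle program step by step:
Start: pos=(0,0), heading=0, pen down
REPEAT 2 [
  -- iteration 1/2 --
  LT 180: heading 0 -> 180
  FD 7.1: (0,0) -> (-7.1,0) [heading=180, draw]
  RT 30: heading 180 -> 150
  -- iteration 2/2 --
  LT 180: heading 150 -> 330
  FD 7.1: (-7.1,0) -> (-0.951,-3.55) [heading=330, draw]
  RT 30: heading 330 -> 300
]
Final: pos=(-0.951,-3.55), heading=300, 2 segment(s) drawn
Segments drawn: 2

Answer: 2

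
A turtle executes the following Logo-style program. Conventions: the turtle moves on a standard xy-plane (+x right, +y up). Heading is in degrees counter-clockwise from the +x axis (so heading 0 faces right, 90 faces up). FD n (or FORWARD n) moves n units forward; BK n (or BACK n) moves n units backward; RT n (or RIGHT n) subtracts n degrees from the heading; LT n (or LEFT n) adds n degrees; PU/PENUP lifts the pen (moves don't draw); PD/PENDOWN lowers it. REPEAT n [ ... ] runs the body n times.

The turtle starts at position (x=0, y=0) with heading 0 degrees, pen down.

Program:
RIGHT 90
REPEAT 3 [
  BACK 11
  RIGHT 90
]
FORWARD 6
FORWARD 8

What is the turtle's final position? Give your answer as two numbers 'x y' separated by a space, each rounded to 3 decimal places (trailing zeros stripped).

Executing turtle program step by step:
Start: pos=(0,0), heading=0, pen down
RT 90: heading 0 -> 270
REPEAT 3 [
  -- iteration 1/3 --
  BK 11: (0,0) -> (0,11) [heading=270, draw]
  RT 90: heading 270 -> 180
  -- iteration 2/3 --
  BK 11: (0,11) -> (11,11) [heading=180, draw]
  RT 90: heading 180 -> 90
  -- iteration 3/3 --
  BK 11: (11,11) -> (11,0) [heading=90, draw]
  RT 90: heading 90 -> 0
]
FD 6: (11,0) -> (17,0) [heading=0, draw]
FD 8: (17,0) -> (25,0) [heading=0, draw]
Final: pos=(25,0), heading=0, 5 segment(s) drawn

Answer: 25 0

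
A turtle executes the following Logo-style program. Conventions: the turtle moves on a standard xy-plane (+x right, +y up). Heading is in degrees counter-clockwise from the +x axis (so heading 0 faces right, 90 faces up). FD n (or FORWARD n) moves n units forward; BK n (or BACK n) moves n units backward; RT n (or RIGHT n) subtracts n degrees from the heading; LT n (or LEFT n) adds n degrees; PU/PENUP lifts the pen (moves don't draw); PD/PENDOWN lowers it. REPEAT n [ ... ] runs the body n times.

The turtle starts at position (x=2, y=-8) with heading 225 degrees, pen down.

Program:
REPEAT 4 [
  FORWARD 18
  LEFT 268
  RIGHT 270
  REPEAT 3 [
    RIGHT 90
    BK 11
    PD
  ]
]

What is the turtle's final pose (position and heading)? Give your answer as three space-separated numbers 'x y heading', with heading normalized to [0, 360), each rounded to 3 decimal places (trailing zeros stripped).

Executing turtle program step by step:
Start: pos=(2,-8), heading=225, pen down
REPEAT 4 [
  -- iteration 1/4 --
  FD 18: (2,-8) -> (-10.728,-20.728) [heading=225, draw]
  LT 268: heading 225 -> 133
  RT 270: heading 133 -> 223
  REPEAT 3 [
    -- iteration 1/3 --
    RT 90: heading 223 -> 133
    BK 11: (-10.728,-20.728) -> (-3.226,-28.773) [heading=133, draw]
    PD: pen down
    -- iteration 2/3 --
    RT 90: heading 133 -> 43
    BK 11: (-3.226,-28.773) -> (-11.271,-36.275) [heading=43, draw]
    PD: pen down
    -- iteration 3/3 --
    RT 90: heading 43 -> 313
    BK 11: (-11.271,-36.275) -> (-18.773,-28.23) [heading=313, draw]
    PD: pen down
  ]
  -- iteration 2/4 --
  FD 18: (-18.773,-28.23) -> (-6.497,-41.394) [heading=313, draw]
  LT 268: heading 313 -> 221
  RT 270: heading 221 -> 311
  REPEAT 3 [
    -- iteration 1/3 --
    RT 90: heading 311 -> 221
    BK 11: (-6.497,-41.394) -> (1.805,-34.178) [heading=221, draw]
    PD: pen down
    -- iteration 2/3 --
    RT 90: heading 221 -> 131
    BK 11: (1.805,-34.178) -> (9.022,-42.479) [heading=131, draw]
    PD: pen down
    -- iteration 3/3 --
    RT 90: heading 131 -> 41
    BK 11: (9.022,-42.479) -> (0.72,-49.696) [heading=41, draw]
    PD: pen down
  ]
  -- iteration 3/4 --
  FD 18: (0.72,-49.696) -> (14.305,-37.887) [heading=41, draw]
  LT 268: heading 41 -> 309
  RT 270: heading 309 -> 39
  REPEAT 3 [
    -- iteration 1/3 --
    RT 90: heading 39 -> 309
    BK 11: (14.305,-37.887) -> (7.382,-29.338) [heading=309, draw]
    PD: pen down
    -- iteration 2/3 --
    RT 90: heading 309 -> 219
    BK 11: (7.382,-29.338) -> (15.931,-22.416) [heading=219, draw]
    PD: pen down
    -- iteration 3/3 --
    RT 90: heading 219 -> 129
    BK 11: (15.931,-22.416) -> (22.853,-30.964) [heading=129, draw]
    PD: pen down
  ]
  -- iteration 4/4 --
  FD 18: (22.853,-30.964) -> (11.525,-16.976) [heading=129, draw]
  LT 268: heading 129 -> 37
  RT 270: heading 37 -> 127
  REPEAT 3 [
    -- iteration 1/3 --
    RT 90: heading 127 -> 37
    BK 11: (11.525,-16.976) -> (2.74,-23.596) [heading=37, draw]
    PD: pen down
    -- iteration 2/3 --
    RT 90: heading 37 -> 307
    BK 11: (2.74,-23.596) -> (-3.88,-14.811) [heading=307, draw]
    PD: pen down
    -- iteration 3/3 --
    RT 90: heading 307 -> 217
    BK 11: (-3.88,-14.811) -> (4.905,-8.191) [heading=217, draw]
    PD: pen down
  ]
]
Final: pos=(4.905,-8.191), heading=217, 16 segment(s) drawn

Answer: 4.905 -8.191 217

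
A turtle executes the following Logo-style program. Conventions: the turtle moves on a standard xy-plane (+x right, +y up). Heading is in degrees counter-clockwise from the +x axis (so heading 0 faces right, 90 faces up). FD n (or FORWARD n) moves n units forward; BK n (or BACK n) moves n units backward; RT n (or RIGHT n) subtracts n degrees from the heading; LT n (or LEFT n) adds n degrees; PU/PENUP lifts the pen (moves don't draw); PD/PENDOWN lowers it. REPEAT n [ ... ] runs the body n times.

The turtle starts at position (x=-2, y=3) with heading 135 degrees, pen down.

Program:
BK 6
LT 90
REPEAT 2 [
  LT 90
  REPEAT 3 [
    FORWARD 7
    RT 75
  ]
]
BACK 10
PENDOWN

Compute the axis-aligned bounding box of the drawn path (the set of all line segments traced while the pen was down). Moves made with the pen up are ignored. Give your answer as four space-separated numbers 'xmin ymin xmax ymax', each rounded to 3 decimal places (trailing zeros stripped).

Executing turtle program step by step:
Start: pos=(-2,3), heading=135, pen down
BK 6: (-2,3) -> (2.243,-1.243) [heading=135, draw]
LT 90: heading 135 -> 225
REPEAT 2 [
  -- iteration 1/2 --
  LT 90: heading 225 -> 315
  REPEAT 3 [
    -- iteration 1/3 --
    FD 7: (2.243,-1.243) -> (7.192,-6.192) [heading=315, draw]
    RT 75: heading 315 -> 240
    -- iteration 2/3 --
    FD 7: (7.192,-6.192) -> (3.692,-12.255) [heading=240, draw]
    RT 75: heading 240 -> 165
    -- iteration 3/3 --
    FD 7: (3.692,-12.255) -> (-3.069,-10.443) [heading=165, draw]
    RT 75: heading 165 -> 90
  ]
  -- iteration 2/2 --
  LT 90: heading 90 -> 180
  REPEAT 3 [
    -- iteration 1/3 --
    FD 7: (-3.069,-10.443) -> (-10.069,-10.443) [heading=180, draw]
    RT 75: heading 180 -> 105
    -- iteration 2/3 --
    FD 7: (-10.069,-10.443) -> (-11.881,-3.681) [heading=105, draw]
    RT 75: heading 105 -> 30
    -- iteration 3/3 --
    FD 7: (-11.881,-3.681) -> (-5.819,-0.181) [heading=30, draw]
    RT 75: heading 30 -> 315
  ]
]
BK 10: (-5.819,-0.181) -> (-12.89,6.89) [heading=315, draw]
PD: pen down
Final: pos=(-12.89,6.89), heading=315, 8 segment(s) drawn

Segment endpoints: x in {-12.89, -11.881, -10.069, -5.819, -3.069, -2, 2.243, 3.692, 7.192}, y in {-12.255, -10.443, -6.192, -3.681, -1.243, -0.181, 3, 6.89}
xmin=-12.89, ymin=-12.255, xmax=7.192, ymax=6.89

Answer: -12.89 -12.255 7.192 6.89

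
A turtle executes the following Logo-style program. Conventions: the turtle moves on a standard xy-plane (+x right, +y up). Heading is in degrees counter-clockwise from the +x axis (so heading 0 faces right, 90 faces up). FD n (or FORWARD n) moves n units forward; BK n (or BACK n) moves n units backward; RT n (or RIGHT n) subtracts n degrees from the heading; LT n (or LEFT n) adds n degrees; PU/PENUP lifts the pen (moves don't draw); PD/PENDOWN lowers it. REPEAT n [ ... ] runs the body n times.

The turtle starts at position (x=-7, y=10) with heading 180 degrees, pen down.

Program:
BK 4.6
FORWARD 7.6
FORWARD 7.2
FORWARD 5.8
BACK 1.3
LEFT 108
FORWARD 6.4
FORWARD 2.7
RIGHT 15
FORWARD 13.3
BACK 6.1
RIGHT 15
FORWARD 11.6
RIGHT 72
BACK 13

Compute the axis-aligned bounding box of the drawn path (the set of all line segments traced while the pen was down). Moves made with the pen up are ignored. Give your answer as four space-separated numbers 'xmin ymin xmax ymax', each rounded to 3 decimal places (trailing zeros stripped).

Answer: -23 -17.191 -2.4 10

Derivation:
Executing turtle program step by step:
Start: pos=(-7,10), heading=180, pen down
BK 4.6: (-7,10) -> (-2.4,10) [heading=180, draw]
FD 7.6: (-2.4,10) -> (-10,10) [heading=180, draw]
FD 7.2: (-10,10) -> (-17.2,10) [heading=180, draw]
FD 5.8: (-17.2,10) -> (-23,10) [heading=180, draw]
BK 1.3: (-23,10) -> (-21.7,10) [heading=180, draw]
LT 108: heading 180 -> 288
FD 6.4: (-21.7,10) -> (-19.722,3.913) [heading=288, draw]
FD 2.7: (-19.722,3.913) -> (-18.888,1.345) [heading=288, draw]
RT 15: heading 288 -> 273
FD 13.3: (-18.888,1.345) -> (-18.192,-11.936) [heading=273, draw]
BK 6.1: (-18.192,-11.936) -> (-18.511,-5.845) [heading=273, draw]
RT 15: heading 273 -> 258
FD 11.6: (-18.511,-5.845) -> (-20.923,-17.191) [heading=258, draw]
RT 72: heading 258 -> 186
BK 13: (-20.923,-17.191) -> (-7.994,-15.832) [heading=186, draw]
Final: pos=(-7.994,-15.832), heading=186, 11 segment(s) drawn

Segment endpoints: x in {-23, -21.7, -20.923, -19.722, -18.888, -18.511, -18.192, -17.2, -10, -7.994, -7, -2.4}, y in {-17.191, -15.832, -11.936, -5.845, 1.345, 3.913, 10, 10}
xmin=-23, ymin=-17.191, xmax=-2.4, ymax=10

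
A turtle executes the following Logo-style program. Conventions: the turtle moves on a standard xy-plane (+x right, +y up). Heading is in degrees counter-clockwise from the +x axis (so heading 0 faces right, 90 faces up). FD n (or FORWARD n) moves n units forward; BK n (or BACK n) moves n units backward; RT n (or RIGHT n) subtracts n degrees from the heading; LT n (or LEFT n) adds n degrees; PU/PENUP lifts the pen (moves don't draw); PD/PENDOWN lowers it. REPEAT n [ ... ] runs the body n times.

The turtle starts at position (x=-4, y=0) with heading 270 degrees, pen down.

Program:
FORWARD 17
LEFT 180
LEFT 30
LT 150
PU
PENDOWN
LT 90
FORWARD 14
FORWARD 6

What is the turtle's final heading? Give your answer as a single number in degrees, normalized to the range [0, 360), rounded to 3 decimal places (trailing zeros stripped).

Executing turtle program step by step:
Start: pos=(-4,0), heading=270, pen down
FD 17: (-4,0) -> (-4,-17) [heading=270, draw]
LT 180: heading 270 -> 90
LT 30: heading 90 -> 120
LT 150: heading 120 -> 270
PU: pen up
PD: pen down
LT 90: heading 270 -> 0
FD 14: (-4,-17) -> (10,-17) [heading=0, draw]
FD 6: (10,-17) -> (16,-17) [heading=0, draw]
Final: pos=(16,-17), heading=0, 3 segment(s) drawn

Answer: 0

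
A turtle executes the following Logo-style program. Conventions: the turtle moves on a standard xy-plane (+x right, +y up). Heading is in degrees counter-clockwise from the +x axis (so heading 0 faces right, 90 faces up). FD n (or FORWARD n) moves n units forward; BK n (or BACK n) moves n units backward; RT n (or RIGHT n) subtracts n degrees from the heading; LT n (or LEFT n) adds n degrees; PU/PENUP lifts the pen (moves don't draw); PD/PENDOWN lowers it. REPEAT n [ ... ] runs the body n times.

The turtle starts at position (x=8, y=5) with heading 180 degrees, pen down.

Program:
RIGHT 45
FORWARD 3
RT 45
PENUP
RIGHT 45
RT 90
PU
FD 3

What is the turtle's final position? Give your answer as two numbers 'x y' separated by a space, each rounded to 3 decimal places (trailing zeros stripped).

Answer: 8 5

Derivation:
Executing turtle program step by step:
Start: pos=(8,5), heading=180, pen down
RT 45: heading 180 -> 135
FD 3: (8,5) -> (5.879,7.121) [heading=135, draw]
RT 45: heading 135 -> 90
PU: pen up
RT 45: heading 90 -> 45
RT 90: heading 45 -> 315
PU: pen up
FD 3: (5.879,7.121) -> (8,5) [heading=315, move]
Final: pos=(8,5), heading=315, 1 segment(s) drawn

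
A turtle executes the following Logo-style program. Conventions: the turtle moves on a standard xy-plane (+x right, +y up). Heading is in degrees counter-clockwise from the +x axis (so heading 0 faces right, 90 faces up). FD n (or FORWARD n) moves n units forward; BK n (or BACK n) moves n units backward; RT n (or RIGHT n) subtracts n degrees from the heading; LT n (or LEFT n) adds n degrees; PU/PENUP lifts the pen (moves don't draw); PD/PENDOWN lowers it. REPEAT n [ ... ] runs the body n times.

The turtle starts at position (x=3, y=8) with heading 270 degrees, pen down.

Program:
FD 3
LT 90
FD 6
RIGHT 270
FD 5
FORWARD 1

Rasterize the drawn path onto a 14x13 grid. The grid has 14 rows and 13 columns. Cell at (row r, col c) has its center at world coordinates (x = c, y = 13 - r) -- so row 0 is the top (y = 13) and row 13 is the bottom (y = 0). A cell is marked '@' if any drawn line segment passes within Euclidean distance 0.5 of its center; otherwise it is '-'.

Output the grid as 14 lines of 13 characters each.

Answer: -------------
-------------
---------@---
---------@---
---------@---
---@-----@---
---@-----@---
---@-----@---
---@@@@@@@---
-------------
-------------
-------------
-------------
-------------

Derivation:
Segment 0: (3,8) -> (3,5)
Segment 1: (3,5) -> (9,5)
Segment 2: (9,5) -> (9,10)
Segment 3: (9,10) -> (9,11)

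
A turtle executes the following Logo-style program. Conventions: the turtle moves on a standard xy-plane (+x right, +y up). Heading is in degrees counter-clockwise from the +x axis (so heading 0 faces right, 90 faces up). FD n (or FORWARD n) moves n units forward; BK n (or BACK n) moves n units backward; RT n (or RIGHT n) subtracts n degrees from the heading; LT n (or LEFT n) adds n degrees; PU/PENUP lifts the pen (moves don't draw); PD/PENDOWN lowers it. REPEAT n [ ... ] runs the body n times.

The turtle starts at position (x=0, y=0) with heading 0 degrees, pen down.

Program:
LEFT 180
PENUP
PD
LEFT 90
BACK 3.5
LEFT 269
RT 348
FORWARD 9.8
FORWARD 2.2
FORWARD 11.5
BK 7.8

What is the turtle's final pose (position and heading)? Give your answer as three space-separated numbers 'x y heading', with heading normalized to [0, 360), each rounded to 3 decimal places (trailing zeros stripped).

Executing turtle program step by step:
Start: pos=(0,0), heading=0, pen down
LT 180: heading 0 -> 180
PU: pen up
PD: pen down
LT 90: heading 180 -> 270
BK 3.5: (0,0) -> (0,3.5) [heading=270, draw]
LT 269: heading 270 -> 179
RT 348: heading 179 -> 191
FD 9.8: (0,3.5) -> (-9.62,1.63) [heading=191, draw]
FD 2.2: (-9.62,1.63) -> (-11.78,1.21) [heading=191, draw]
FD 11.5: (-11.78,1.21) -> (-23.068,-0.984) [heading=191, draw]
BK 7.8: (-23.068,-0.984) -> (-15.412,0.504) [heading=191, draw]
Final: pos=(-15.412,0.504), heading=191, 5 segment(s) drawn

Answer: -15.412 0.504 191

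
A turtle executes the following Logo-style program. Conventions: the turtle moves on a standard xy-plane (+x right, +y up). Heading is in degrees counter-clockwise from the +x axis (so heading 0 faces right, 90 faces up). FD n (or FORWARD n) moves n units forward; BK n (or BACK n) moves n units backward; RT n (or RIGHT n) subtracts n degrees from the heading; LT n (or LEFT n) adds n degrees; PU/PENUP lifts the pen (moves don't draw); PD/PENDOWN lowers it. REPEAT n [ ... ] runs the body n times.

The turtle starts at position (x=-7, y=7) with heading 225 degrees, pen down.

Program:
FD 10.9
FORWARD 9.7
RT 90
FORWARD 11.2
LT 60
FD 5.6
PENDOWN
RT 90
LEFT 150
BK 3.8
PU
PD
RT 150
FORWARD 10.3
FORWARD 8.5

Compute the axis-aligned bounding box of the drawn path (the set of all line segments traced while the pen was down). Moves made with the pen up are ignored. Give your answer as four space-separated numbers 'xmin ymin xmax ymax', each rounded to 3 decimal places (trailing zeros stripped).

Answer: -38.777 -7.566 -7 20.734

Derivation:
Executing turtle program step by step:
Start: pos=(-7,7), heading=225, pen down
FD 10.9: (-7,7) -> (-14.707,-0.707) [heading=225, draw]
FD 9.7: (-14.707,-0.707) -> (-21.566,-7.566) [heading=225, draw]
RT 90: heading 225 -> 135
FD 11.2: (-21.566,-7.566) -> (-29.486,0.353) [heading=135, draw]
LT 60: heading 135 -> 195
FD 5.6: (-29.486,0.353) -> (-34.895,-1.096) [heading=195, draw]
PD: pen down
RT 90: heading 195 -> 105
LT 150: heading 105 -> 255
BK 3.8: (-34.895,-1.096) -> (-33.912,2.574) [heading=255, draw]
PU: pen up
PD: pen down
RT 150: heading 255 -> 105
FD 10.3: (-33.912,2.574) -> (-36.578,12.523) [heading=105, draw]
FD 8.5: (-36.578,12.523) -> (-38.777,20.734) [heading=105, draw]
Final: pos=(-38.777,20.734), heading=105, 7 segment(s) drawn

Segment endpoints: x in {-38.777, -36.578, -34.895, -33.912, -29.486, -21.566, -14.707, -7}, y in {-7.566, -1.096, -0.707, 0.353, 2.574, 7, 12.523, 20.734}
xmin=-38.777, ymin=-7.566, xmax=-7, ymax=20.734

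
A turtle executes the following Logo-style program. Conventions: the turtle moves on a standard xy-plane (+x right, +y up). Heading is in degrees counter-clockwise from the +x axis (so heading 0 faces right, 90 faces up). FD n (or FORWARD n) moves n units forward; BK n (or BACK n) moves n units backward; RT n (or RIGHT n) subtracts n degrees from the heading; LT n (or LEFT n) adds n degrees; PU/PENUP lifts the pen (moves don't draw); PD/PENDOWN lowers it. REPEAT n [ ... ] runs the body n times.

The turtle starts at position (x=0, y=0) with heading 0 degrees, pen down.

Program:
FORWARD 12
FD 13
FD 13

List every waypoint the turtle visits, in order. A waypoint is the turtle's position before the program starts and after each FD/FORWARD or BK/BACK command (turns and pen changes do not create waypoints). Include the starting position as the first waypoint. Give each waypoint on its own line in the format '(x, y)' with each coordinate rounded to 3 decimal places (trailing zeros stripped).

Answer: (0, 0)
(12, 0)
(25, 0)
(38, 0)

Derivation:
Executing turtle program step by step:
Start: pos=(0,0), heading=0, pen down
FD 12: (0,0) -> (12,0) [heading=0, draw]
FD 13: (12,0) -> (25,0) [heading=0, draw]
FD 13: (25,0) -> (38,0) [heading=0, draw]
Final: pos=(38,0), heading=0, 3 segment(s) drawn
Waypoints (4 total):
(0, 0)
(12, 0)
(25, 0)
(38, 0)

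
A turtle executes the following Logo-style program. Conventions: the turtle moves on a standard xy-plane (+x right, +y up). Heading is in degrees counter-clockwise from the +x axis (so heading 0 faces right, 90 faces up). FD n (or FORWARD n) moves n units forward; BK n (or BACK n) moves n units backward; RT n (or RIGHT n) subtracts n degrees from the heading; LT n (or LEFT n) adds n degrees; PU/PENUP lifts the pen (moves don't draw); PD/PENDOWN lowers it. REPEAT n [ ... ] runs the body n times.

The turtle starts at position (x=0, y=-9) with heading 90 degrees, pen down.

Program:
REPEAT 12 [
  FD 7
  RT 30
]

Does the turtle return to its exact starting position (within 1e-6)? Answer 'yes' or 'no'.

Executing turtle program step by step:
Start: pos=(0,-9), heading=90, pen down
REPEAT 12 [
  -- iteration 1/12 --
  FD 7: (0,-9) -> (0,-2) [heading=90, draw]
  RT 30: heading 90 -> 60
  -- iteration 2/12 --
  FD 7: (0,-2) -> (3.5,4.062) [heading=60, draw]
  RT 30: heading 60 -> 30
  -- iteration 3/12 --
  FD 7: (3.5,4.062) -> (9.562,7.562) [heading=30, draw]
  RT 30: heading 30 -> 0
  -- iteration 4/12 --
  FD 7: (9.562,7.562) -> (16.562,7.562) [heading=0, draw]
  RT 30: heading 0 -> 330
  -- iteration 5/12 --
  FD 7: (16.562,7.562) -> (22.624,4.062) [heading=330, draw]
  RT 30: heading 330 -> 300
  -- iteration 6/12 --
  FD 7: (22.624,4.062) -> (26.124,-2) [heading=300, draw]
  RT 30: heading 300 -> 270
  -- iteration 7/12 --
  FD 7: (26.124,-2) -> (26.124,-9) [heading=270, draw]
  RT 30: heading 270 -> 240
  -- iteration 8/12 --
  FD 7: (26.124,-9) -> (22.624,-15.062) [heading=240, draw]
  RT 30: heading 240 -> 210
  -- iteration 9/12 --
  FD 7: (22.624,-15.062) -> (16.562,-18.562) [heading=210, draw]
  RT 30: heading 210 -> 180
  -- iteration 10/12 --
  FD 7: (16.562,-18.562) -> (9.562,-18.562) [heading=180, draw]
  RT 30: heading 180 -> 150
  -- iteration 11/12 --
  FD 7: (9.562,-18.562) -> (3.5,-15.062) [heading=150, draw]
  RT 30: heading 150 -> 120
  -- iteration 12/12 --
  FD 7: (3.5,-15.062) -> (0,-9) [heading=120, draw]
  RT 30: heading 120 -> 90
]
Final: pos=(0,-9), heading=90, 12 segment(s) drawn

Start position: (0, -9)
Final position: (0, -9)
Distance = 0; < 1e-6 -> CLOSED

Answer: yes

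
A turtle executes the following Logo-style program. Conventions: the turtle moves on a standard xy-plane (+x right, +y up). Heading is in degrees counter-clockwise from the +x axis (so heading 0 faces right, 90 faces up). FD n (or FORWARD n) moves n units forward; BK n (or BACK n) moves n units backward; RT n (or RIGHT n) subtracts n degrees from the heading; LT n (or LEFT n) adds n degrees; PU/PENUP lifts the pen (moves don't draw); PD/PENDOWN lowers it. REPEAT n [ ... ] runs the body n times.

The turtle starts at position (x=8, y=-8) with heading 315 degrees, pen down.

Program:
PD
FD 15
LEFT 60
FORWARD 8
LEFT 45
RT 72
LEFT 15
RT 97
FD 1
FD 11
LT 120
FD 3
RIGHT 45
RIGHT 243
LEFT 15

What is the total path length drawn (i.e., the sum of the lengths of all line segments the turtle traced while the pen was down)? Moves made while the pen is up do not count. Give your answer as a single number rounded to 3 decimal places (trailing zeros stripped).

Executing turtle program step by step:
Start: pos=(8,-8), heading=315, pen down
PD: pen down
FD 15: (8,-8) -> (18.607,-18.607) [heading=315, draw]
LT 60: heading 315 -> 15
FD 8: (18.607,-18.607) -> (26.334,-16.536) [heading=15, draw]
LT 45: heading 15 -> 60
RT 72: heading 60 -> 348
LT 15: heading 348 -> 3
RT 97: heading 3 -> 266
FD 1: (26.334,-16.536) -> (26.264,-17.534) [heading=266, draw]
FD 11: (26.264,-17.534) -> (25.497,-28.507) [heading=266, draw]
LT 120: heading 266 -> 26
FD 3: (25.497,-28.507) -> (28.193,-27.192) [heading=26, draw]
RT 45: heading 26 -> 341
RT 243: heading 341 -> 98
LT 15: heading 98 -> 113
Final: pos=(28.193,-27.192), heading=113, 5 segment(s) drawn

Segment lengths:
  seg 1: (8,-8) -> (18.607,-18.607), length = 15
  seg 2: (18.607,-18.607) -> (26.334,-16.536), length = 8
  seg 3: (26.334,-16.536) -> (26.264,-17.534), length = 1
  seg 4: (26.264,-17.534) -> (25.497,-28.507), length = 11
  seg 5: (25.497,-28.507) -> (28.193,-27.192), length = 3
Total = 38

Answer: 38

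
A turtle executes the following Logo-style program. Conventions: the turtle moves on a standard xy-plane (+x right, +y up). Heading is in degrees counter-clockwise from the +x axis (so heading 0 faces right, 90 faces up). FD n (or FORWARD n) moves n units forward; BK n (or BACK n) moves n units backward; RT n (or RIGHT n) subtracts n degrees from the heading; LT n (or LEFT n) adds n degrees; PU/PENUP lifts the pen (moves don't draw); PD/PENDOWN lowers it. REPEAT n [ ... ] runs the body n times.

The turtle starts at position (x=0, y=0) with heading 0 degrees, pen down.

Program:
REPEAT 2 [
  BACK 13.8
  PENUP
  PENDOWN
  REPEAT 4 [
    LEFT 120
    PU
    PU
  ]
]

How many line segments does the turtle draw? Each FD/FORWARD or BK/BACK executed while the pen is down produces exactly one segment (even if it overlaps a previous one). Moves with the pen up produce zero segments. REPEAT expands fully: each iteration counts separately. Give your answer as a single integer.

Executing turtle program step by step:
Start: pos=(0,0), heading=0, pen down
REPEAT 2 [
  -- iteration 1/2 --
  BK 13.8: (0,0) -> (-13.8,0) [heading=0, draw]
  PU: pen up
  PD: pen down
  REPEAT 4 [
    -- iteration 1/4 --
    LT 120: heading 0 -> 120
    PU: pen up
    PU: pen up
    -- iteration 2/4 --
    LT 120: heading 120 -> 240
    PU: pen up
    PU: pen up
    -- iteration 3/4 --
    LT 120: heading 240 -> 0
    PU: pen up
    PU: pen up
    -- iteration 4/4 --
    LT 120: heading 0 -> 120
    PU: pen up
    PU: pen up
  ]
  -- iteration 2/2 --
  BK 13.8: (-13.8,0) -> (-6.9,-11.951) [heading=120, move]
  PU: pen up
  PD: pen down
  REPEAT 4 [
    -- iteration 1/4 --
    LT 120: heading 120 -> 240
    PU: pen up
    PU: pen up
    -- iteration 2/4 --
    LT 120: heading 240 -> 0
    PU: pen up
    PU: pen up
    -- iteration 3/4 --
    LT 120: heading 0 -> 120
    PU: pen up
    PU: pen up
    -- iteration 4/4 --
    LT 120: heading 120 -> 240
    PU: pen up
    PU: pen up
  ]
]
Final: pos=(-6.9,-11.951), heading=240, 1 segment(s) drawn
Segments drawn: 1

Answer: 1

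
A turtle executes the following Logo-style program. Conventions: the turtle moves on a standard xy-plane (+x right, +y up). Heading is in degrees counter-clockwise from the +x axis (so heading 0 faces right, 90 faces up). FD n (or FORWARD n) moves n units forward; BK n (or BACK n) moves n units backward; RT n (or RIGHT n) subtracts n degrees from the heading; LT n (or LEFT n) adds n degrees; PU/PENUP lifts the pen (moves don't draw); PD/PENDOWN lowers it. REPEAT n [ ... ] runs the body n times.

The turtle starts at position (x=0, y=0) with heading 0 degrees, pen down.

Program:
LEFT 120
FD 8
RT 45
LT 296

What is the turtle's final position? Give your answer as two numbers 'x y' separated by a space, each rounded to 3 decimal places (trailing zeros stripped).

Executing turtle program step by step:
Start: pos=(0,0), heading=0, pen down
LT 120: heading 0 -> 120
FD 8: (0,0) -> (-4,6.928) [heading=120, draw]
RT 45: heading 120 -> 75
LT 296: heading 75 -> 11
Final: pos=(-4,6.928), heading=11, 1 segment(s) drawn

Answer: -4 6.928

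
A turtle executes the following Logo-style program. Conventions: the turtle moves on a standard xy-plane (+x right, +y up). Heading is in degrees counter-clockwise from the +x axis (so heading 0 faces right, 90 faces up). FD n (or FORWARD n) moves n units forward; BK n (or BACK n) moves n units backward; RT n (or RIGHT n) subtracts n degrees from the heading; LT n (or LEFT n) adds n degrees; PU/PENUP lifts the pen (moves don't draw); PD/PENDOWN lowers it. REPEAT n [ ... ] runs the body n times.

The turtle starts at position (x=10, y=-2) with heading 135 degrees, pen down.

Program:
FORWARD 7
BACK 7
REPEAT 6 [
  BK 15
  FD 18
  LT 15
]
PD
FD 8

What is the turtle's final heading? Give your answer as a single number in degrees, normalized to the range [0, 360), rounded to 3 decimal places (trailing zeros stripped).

Executing turtle program step by step:
Start: pos=(10,-2), heading=135, pen down
FD 7: (10,-2) -> (5.05,2.95) [heading=135, draw]
BK 7: (5.05,2.95) -> (10,-2) [heading=135, draw]
REPEAT 6 [
  -- iteration 1/6 --
  BK 15: (10,-2) -> (20.607,-12.607) [heading=135, draw]
  FD 18: (20.607,-12.607) -> (7.879,0.121) [heading=135, draw]
  LT 15: heading 135 -> 150
  -- iteration 2/6 --
  BK 15: (7.879,0.121) -> (20.869,-7.379) [heading=150, draw]
  FD 18: (20.869,-7.379) -> (5.281,1.621) [heading=150, draw]
  LT 15: heading 150 -> 165
  -- iteration 3/6 --
  BK 15: (5.281,1.621) -> (19.769,-2.261) [heading=165, draw]
  FD 18: (19.769,-2.261) -> (2.383,2.398) [heading=165, draw]
  LT 15: heading 165 -> 180
  -- iteration 4/6 --
  BK 15: (2.383,2.398) -> (17.383,2.398) [heading=180, draw]
  FD 18: (17.383,2.398) -> (-0.617,2.398) [heading=180, draw]
  LT 15: heading 180 -> 195
  -- iteration 5/6 --
  BK 15: (-0.617,2.398) -> (13.872,6.28) [heading=195, draw]
  FD 18: (13.872,6.28) -> (-3.515,1.621) [heading=195, draw]
  LT 15: heading 195 -> 210
  -- iteration 6/6 --
  BK 15: (-3.515,1.621) -> (9.475,9.121) [heading=210, draw]
  FD 18: (9.475,9.121) -> (-6.113,0.121) [heading=210, draw]
  LT 15: heading 210 -> 225
]
PD: pen down
FD 8: (-6.113,0.121) -> (-11.77,-5.536) [heading=225, draw]
Final: pos=(-11.77,-5.536), heading=225, 15 segment(s) drawn

Answer: 225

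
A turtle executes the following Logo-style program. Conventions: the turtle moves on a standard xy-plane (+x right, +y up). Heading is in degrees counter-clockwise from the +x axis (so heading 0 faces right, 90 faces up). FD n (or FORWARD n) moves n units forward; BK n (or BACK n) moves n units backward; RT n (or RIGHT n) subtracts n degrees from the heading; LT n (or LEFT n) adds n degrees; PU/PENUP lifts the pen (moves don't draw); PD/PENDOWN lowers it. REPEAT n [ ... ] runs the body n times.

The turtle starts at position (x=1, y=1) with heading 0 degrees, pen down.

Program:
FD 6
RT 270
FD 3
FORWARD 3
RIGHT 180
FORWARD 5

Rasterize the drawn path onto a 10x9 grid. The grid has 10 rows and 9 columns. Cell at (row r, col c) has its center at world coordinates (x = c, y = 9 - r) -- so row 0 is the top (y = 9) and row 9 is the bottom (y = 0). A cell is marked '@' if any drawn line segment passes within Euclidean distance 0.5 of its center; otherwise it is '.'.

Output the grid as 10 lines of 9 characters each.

Answer: .........
.........
.......@.
.......@.
.......@.
.......@.
.......@.
.......@.
.@@@@@@@.
.........

Derivation:
Segment 0: (1,1) -> (7,1)
Segment 1: (7,1) -> (7,4)
Segment 2: (7,4) -> (7,7)
Segment 3: (7,7) -> (7,2)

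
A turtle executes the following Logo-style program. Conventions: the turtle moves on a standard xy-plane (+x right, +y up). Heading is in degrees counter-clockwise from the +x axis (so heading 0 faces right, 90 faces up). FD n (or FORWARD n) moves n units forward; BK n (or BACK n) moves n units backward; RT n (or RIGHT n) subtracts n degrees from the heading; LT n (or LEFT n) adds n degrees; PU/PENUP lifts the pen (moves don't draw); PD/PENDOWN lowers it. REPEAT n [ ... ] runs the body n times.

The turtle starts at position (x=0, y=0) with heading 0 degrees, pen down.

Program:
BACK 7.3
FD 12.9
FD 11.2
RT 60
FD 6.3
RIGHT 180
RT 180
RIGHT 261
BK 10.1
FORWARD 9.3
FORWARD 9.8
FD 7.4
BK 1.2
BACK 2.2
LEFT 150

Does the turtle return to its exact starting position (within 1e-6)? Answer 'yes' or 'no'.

Answer: no

Derivation:
Executing turtle program step by step:
Start: pos=(0,0), heading=0, pen down
BK 7.3: (0,0) -> (-7.3,0) [heading=0, draw]
FD 12.9: (-7.3,0) -> (5.6,0) [heading=0, draw]
FD 11.2: (5.6,0) -> (16.8,0) [heading=0, draw]
RT 60: heading 0 -> 300
FD 6.3: (16.8,0) -> (19.95,-5.456) [heading=300, draw]
RT 180: heading 300 -> 120
RT 180: heading 120 -> 300
RT 261: heading 300 -> 39
BK 10.1: (19.95,-5.456) -> (12.101,-11.812) [heading=39, draw]
FD 9.3: (12.101,-11.812) -> (19.328,-5.959) [heading=39, draw]
FD 9.8: (19.328,-5.959) -> (26.944,0.208) [heading=39, draw]
FD 7.4: (26.944,0.208) -> (32.695,4.865) [heading=39, draw]
BK 1.2: (32.695,4.865) -> (31.763,4.11) [heading=39, draw]
BK 2.2: (31.763,4.11) -> (30.053,2.725) [heading=39, draw]
LT 150: heading 39 -> 189
Final: pos=(30.053,2.725), heading=189, 10 segment(s) drawn

Start position: (0, 0)
Final position: (30.053, 2.725)
Distance = 30.176; >= 1e-6 -> NOT closed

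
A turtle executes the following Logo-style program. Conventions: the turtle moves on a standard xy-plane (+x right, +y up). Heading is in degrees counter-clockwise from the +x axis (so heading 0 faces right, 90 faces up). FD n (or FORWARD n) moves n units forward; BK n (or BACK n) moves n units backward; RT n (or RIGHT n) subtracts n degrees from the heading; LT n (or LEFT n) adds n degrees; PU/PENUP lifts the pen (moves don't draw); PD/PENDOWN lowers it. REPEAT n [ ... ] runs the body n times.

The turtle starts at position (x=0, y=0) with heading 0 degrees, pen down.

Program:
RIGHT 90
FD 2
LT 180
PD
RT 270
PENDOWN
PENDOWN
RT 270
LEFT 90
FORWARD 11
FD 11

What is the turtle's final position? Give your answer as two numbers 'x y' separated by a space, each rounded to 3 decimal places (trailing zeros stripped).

Answer: 22 -2

Derivation:
Executing turtle program step by step:
Start: pos=(0,0), heading=0, pen down
RT 90: heading 0 -> 270
FD 2: (0,0) -> (0,-2) [heading=270, draw]
LT 180: heading 270 -> 90
PD: pen down
RT 270: heading 90 -> 180
PD: pen down
PD: pen down
RT 270: heading 180 -> 270
LT 90: heading 270 -> 0
FD 11: (0,-2) -> (11,-2) [heading=0, draw]
FD 11: (11,-2) -> (22,-2) [heading=0, draw]
Final: pos=(22,-2), heading=0, 3 segment(s) drawn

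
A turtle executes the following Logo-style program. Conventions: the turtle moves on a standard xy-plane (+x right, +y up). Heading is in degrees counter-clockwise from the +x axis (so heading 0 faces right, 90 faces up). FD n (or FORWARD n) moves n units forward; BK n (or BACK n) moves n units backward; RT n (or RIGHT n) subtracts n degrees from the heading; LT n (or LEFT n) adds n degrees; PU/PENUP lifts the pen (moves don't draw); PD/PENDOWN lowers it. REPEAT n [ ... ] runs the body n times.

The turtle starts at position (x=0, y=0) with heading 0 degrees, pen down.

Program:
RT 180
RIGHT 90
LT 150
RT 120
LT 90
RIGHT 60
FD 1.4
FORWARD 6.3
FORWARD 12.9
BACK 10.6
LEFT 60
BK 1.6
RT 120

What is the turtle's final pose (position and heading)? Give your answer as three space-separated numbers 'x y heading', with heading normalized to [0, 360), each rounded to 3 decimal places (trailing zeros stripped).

Executing turtle program step by step:
Start: pos=(0,0), heading=0, pen down
RT 180: heading 0 -> 180
RT 90: heading 180 -> 90
LT 150: heading 90 -> 240
RT 120: heading 240 -> 120
LT 90: heading 120 -> 210
RT 60: heading 210 -> 150
FD 1.4: (0,0) -> (-1.212,0.7) [heading=150, draw]
FD 6.3: (-1.212,0.7) -> (-6.668,3.85) [heading=150, draw]
FD 12.9: (-6.668,3.85) -> (-17.84,10.3) [heading=150, draw]
BK 10.6: (-17.84,10.3) -> (-8.66,5) [heading=150, draw]
LT 60: heading 150 -> 210
BK 1.6: (-8.66,5) -> (-7.275,5.8) [heading=210, draw]
RT 120: heading 210 -> 90
Final: pos=(-7.275,5.8), heading=90, 5 segment(s) drawn

Answer: -7.275 5.8 90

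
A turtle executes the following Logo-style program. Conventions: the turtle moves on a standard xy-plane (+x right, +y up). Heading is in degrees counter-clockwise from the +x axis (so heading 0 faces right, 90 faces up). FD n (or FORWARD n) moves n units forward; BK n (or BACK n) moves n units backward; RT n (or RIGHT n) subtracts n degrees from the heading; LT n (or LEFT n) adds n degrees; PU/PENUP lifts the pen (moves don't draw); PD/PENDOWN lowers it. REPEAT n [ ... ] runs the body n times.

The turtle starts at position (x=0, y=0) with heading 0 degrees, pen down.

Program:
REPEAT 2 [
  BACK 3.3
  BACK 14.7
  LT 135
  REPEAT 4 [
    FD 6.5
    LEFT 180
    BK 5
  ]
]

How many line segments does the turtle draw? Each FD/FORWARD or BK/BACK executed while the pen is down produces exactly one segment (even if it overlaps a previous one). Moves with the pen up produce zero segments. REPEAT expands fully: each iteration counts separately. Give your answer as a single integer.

Executing turtle program step by step:
Start: pos=(0,0), heading=0, pen down
REPEAT 2 [
  -- iteration 1/2 --
  BK 3.3: (0,0) -> (-3.3,0) [heading=0, draw]
  BK 14.7: (-3.3,0) -> (-18,0) [heading=0, draw]
  LT 135: heading 0 -> 135
  REPEAT 4 [
    -- iteration 1/4 --
    FD 6.5: (-18,0) -> (-22.596,4.596) [heading=135, draw]
    LT 180: heading 135 -> 315
    BK 5: (-22.596,4.596) -> (-26.132,8.132) [heading=315, draw]
    -- iteration 2/4 --
    FD 6.5: (-26.132,8.132) -> (-21.536,3.536) [heading=315, draw]
    LT 180: heading 315 -> 135
    BK 5: (-21.536,3.536) -> (-18,0) [heading=135, draw]
    -- iteration 3/4 --
    FD 6.5: (-18,0) -> (-22.596,4.596) [heading=135, draw]
    LT 180: heading 135 -> 315
    BK 5: (-22.596,4.596) -> (-26.132,8.132) [heading=315, draw]
    -- iteration 4/4 --
    FD 6.5: (-26.132,8.132) -> (-21.536,3.536) [heading=315, draw]
    LT 180: heading 315 -> 135
    BK 5: (-21.536,3.536) -> (-18,0) [heading=135, draw]
  ]
  -- iteration 2/2 --
  BK 3.3: (-18,0) -> (-15.667,-2.333) [heading=135, draw]
  BK 14.7: (-15.667,-2.333) -> (-5.272,-12.728) [heading=135, draw]
  LT 135: heading 135 -> 270
  REPEAT 4 [
    -- iteration 1/4 --
    FD 6.5: (-5.272,-12.728) -> (-5.272,-19.228) [heading=270, draw]
    LT 180: heading 270 -> 90
    BK 5: (-5.272,-19.228) -> (-5.272,-24.228) [heading=90, draw]
    -- iteration 2/4 --
    FD 6.5: (-5.272,-24.228) -> (-5.272,-17.728) [heading=90, draw]
    LT 180: heading 90 -> 270
    BK 5: (-5.272,-17.728) -> (-5.272,-12.728) [heading=270, draw]
    -- iteration 3/4 --
    FD 6.5: (-5.272,-12.728) -> (-5.272,-19.228) [heading=270, draw]
    LT 180: heading 270 -> 90
    BK 5: (-5.272,-19.228) -> (-5.272,-24.228) [heading=90, draw]
    -- iteration 4/4 --
    FD 6.5: (-5.272,-24.228) -> (-5.272,-17.728) [heading=90, draw]
    LT 180: heading 90 -> 270
    BK 5: (-5.272,-17.728) -> (-5.272,-12.728) [heading=270, draw]
  ]
]
Final: pos=(-5.272,-12.728), heading=270, 20 segment(s) drawn
Segments drawn: 20

Answer: 20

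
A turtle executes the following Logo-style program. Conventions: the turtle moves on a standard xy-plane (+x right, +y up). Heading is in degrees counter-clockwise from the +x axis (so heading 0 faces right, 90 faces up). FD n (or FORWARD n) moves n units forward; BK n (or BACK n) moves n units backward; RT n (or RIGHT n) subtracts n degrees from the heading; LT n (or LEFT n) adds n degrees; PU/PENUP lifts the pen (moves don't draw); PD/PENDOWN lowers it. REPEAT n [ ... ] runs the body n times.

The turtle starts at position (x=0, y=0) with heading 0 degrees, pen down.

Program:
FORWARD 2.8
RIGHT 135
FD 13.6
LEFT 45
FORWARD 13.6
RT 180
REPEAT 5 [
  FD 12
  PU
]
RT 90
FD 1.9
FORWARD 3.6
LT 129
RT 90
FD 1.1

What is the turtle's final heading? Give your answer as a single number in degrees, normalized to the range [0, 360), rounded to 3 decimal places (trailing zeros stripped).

Executing turtle program step by step:
Start: pos=(0,0), heading=0, pen down
FD 2.8: (0,0) -> (2.8,0) [heading=0, draw]
RT 135: heading 0 -> 225
FD 13.6: (2.8,0) -> (-6.817,-9.617) [heading=225, draw]
LT 45: heading 225 -> 270
FD 13.6: (-6.817,-9.617) -> (-6.817,-23.217) [heading=270, draw]
RT 180: heading 270 -> 90
REPEAT 5 [
  -- iteration 1/5 --
  FD 12: (-6.817,-23.217) -> (-6.817,-11.217) [heading=90, draw]
  PU: pen up
  -- iteration 2/5 --
  FD 12: (-6.817,-11.217) -> (-6.817,0.783) [heading=90, move]
  PU: pen up
  -- iteration 3/5 --
  FD 12: (-6.817,0.783) -> (-6.817,12.783) [heading=90, move]
  PU: pen up
  -- iteration 4/5 --
  FD 12: (-6.817,12.783) -> (-6.817,24.783) [heading=90, move]
  PU: pen up
  -- iteration 5/5 --
  FD 12: (-6.817,24.783) -> (-6.817,36.783) [heading=90, move]
  PU: pen up
]
RT 90: heading 90 -> 0
FD 1.9: (-6.817,36.783) -> (-4.917,36.783) [heading=0, move]
FD 3.6: (-4.917,36.783) -> (-1.317,36.783) [heading=0, move]
LT 129: heading 0 -> 129
RT 90: heading 129 -> 39
FD 1.1: (-1.317,36.783) -> (-0.462,37.476) [heading=39, move]
Final: pos=(-0.462,37.476), heading=39, 4 segment(s) drawn

Answer: 39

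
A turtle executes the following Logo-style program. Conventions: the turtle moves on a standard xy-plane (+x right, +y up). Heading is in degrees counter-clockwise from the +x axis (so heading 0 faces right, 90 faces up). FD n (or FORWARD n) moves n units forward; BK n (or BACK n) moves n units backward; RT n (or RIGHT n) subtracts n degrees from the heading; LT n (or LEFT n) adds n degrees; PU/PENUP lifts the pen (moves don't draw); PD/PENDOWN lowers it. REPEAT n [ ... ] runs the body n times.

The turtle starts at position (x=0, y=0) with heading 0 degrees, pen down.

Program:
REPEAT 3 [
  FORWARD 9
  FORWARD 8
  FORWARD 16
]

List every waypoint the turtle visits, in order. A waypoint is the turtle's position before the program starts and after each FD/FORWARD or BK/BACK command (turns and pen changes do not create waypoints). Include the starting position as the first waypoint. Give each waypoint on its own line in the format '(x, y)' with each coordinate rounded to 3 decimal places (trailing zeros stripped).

Answer: (0, 0)
(9, 0)
(17, 0)
(33, 0)
(42, 0)
(50, 0)
(66, 0)
(75, 0)
(83, 0)
(99, 0)

Derivation:
Executing turtle program step by step:
Start: pos=(0,0), heading=0, pen down
REPEAT 3 [
  -- iteration 1/3 --
  FD 9: (0,0) -> (9,0) [heading=0, draw]
  FD 8: (9,0) -> (17,0) [heading=0, draw]
  FD 16: (17,0) -> (33,0) [heading=0, draw]
  -- iteration 2/3 --
  FD 9: (33,0) -> (42,0) [heading=0, draw]
  FD 8: (42,0) -> (50,0) [heading=0, draw]
  FD 16: (50,0) -> (66,0) [heading=0, draw]
  -- iteration 3/3 --
  FD 9: (66,0) -> (75,0) [heading=0, draw]
  FD 8: (75,0) -> (83,0) [heading=0, draw]
  FD 16: (83,0) -> (99,0) [heading=0, draw]
]
Final: pos=(99,0), heading=0, 9 segment(s) drawn
Waypoints (10 total):
(0, 0)
(9, 0)
(17, 0)
(33, 0)
(42, 0)
(50, 0)
(66, 0)
(75, 0)
(83, 0)
(99, 0)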